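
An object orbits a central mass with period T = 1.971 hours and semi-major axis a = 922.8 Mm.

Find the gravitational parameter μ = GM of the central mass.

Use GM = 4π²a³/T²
T = 1.971 hours = 7095.6 s
a = 922.8 Mm = 9.228 × 10^8 m
a³ = 7.85819 × 10^26 m³
T² = 5.03475 × 10^7 s²
GM = 4π² × (7.85819 × 10^26) / (5.03475 × 10^7) = 6.16175 × 10^20 m³/s²
GM ≈ 6.162 × 10^20 m³/s²

Final answer: GM = 6.162 × 10^20 m³/s²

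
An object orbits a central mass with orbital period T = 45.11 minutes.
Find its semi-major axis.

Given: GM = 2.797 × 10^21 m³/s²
T = 45.11 minutes = 2706.6 s
GM = 2.797 × 10^21 m³/s²
Kepler's third law: a³ = GM T² / (4π²)
T² = 7.32568 × 10^6 s²
a³ = (2.797 × 10^21) × (7.32568 × 10^6) / (4π²) = 5.19016 × 10^26 m³
a = (a³)^(1/3) = 8.03638 × 10^8 m ≈ 803.6 Mm

Final answer: 803.6 Mm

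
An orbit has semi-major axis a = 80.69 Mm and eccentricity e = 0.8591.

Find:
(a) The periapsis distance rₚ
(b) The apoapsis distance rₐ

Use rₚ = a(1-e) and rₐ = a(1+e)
a = 80.69 Mm = 8.069 × 10^7 m
e = 0.8591:  1 − e = 0.1409,  1 + e = 1.8591
(a) rₚ = a(1 − e) = 8.069 × 10^7 m × 0.1409 = 1.13692 × 10^7 m ≈ 11.37 Mm
(b) rₐ = a(1 + e) = 8.069 × 10^7 m × 1.8591 = 1.50011 × 10^8 m ≈ 150 Mm

Final answer:
(a) rₚ = 11.37 Mm
(b) rₐ = 150 Mm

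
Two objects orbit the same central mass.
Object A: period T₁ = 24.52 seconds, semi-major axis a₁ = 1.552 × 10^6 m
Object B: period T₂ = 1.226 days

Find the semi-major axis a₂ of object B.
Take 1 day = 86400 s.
T₁ = 24.52 seconds
T₂ = 1.226 days = 105926 s
a₁ = 1.552 × 10^6 m
Kepler's third law: (T₂/T₁)² = (a₂/a₁)³  ⇒  a₂ = a₁ (T₂/T₁)^(2/3)
T₂/T₁ = 4320
(T₂/T₁)^(2/3) = 265.25
a₂ = 1.552 × 10^6 m × 265.25 = 4.11668 × 10^8 m ≈ 4.117 × 10^8 m

Final answer: a₂ = 4.117 × 10^8 m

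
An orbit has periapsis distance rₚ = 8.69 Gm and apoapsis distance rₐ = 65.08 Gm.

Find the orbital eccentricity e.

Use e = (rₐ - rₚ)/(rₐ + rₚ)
rₚ = 8.69 Gm = 8.69 × 10^9 m
rₐ = 65.08 Gm = 6.508 × 10^10 m
rₐ − rₚ = 5.639 × 10^10 m
rₐ + rₚ = 7.377 × 10^10 m
e = (rₐ − rₚ)/(rₐ + rₚ) = 0.764403

Final answer: e = 0.7644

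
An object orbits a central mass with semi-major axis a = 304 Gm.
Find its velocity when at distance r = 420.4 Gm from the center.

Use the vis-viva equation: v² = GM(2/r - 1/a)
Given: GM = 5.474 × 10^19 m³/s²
a = 304 Gm = 3.04 × 10^11 m
r = 420.4 Gm = 4.204 × 10^11 m
GM = 5.474 × 10^19 m³/s²
2/r − 1/a = 4.75737 × 10^-12 − 3.28947 × 10^-12 = 1.4679 × 10^-12 m⁻¹
v² = GM (2/r − 1/a) = 8.03529 × 10^7 m²/s²
v = 8963.98 m/s ≈ 8.964 km/s

Final answer: 8.964 km/s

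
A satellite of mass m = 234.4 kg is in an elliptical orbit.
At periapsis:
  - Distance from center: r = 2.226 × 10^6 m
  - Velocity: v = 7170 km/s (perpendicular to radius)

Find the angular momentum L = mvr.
r = 2.226 × 10^6 m
v = 7170 km/s = 7.17 × 10^6 m/s
vr = 7.17 × 10^6 × 2.226 × 10^6 = 1.59604 × 10^13 m²/s
L = m × vr = 234.4 × 1.59604 × 10^13 = 3.74112 × 10^15 kg·m²/s ≈ 3.741 × 10^15 kg·m²/s

Final answer: L = 3.741 × 10^15 kg·m²/s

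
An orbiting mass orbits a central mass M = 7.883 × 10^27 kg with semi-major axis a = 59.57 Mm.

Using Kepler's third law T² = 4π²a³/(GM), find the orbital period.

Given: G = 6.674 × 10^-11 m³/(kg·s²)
M = 7.883 × 10^27 kg
GM = G × M = 6.674 × 10^-11 × 7.883 × 10^27 = 5.26111 × 10^17 m³/s²
a = 59.57 Mm = 5.957 × 10^7 m
a³ = 2.11389 × 10^23 m³
T = 2π √(a³/GM) = 2π √((2.11389 × 10^23) / (5.26111 × 10^17)) = 2π × 633.873 s
T = 3982.74 s ≈ 1.106 hours

Final answer: 1.106 hours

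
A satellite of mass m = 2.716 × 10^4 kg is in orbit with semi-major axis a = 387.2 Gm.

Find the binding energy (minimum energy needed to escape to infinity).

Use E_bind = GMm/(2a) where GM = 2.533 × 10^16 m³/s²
a = 387.2 Gm = 3.872 × 10^11 m
GM = 2.533 × 10^16 m³/s²
m = 2.716 × 10^4 kg
GMm = 2.533 × 10^16 × 27160 = 6.87963 × 10^20 m³·kg/s²
2a = 7.744 × 10^11 m
E_bind = GMm/(2a) = 8.88382 × 10^8 J ≈ 888.4 MJ

Final answer: 888.4 MJ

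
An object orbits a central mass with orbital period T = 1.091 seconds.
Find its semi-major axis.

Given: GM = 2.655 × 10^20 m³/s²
T = 1.091 seconds
GM = 2.655 × 10^20 m³/s²
Kepler's third law: a³ = GM T² / (4π²)
T² = 1.19028 s²
a³ = (2.655 × 10^20) × 1.19028 / (4π²) = 8.00487 × 10^18 m³
a = (a³)^(1/3) = 2.00041 × 10^6 m ≈ 2 Mm

Final answer: 2 Mm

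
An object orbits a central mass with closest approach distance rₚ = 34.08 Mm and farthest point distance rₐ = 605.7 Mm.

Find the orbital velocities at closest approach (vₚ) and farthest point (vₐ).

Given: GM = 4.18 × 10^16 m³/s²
rₚ = 34.08 Mm = 3.408 × 10^7 m
rₐ = 605.7 Mm = 6.057 × 10^8 m
GM = 4.18 × 10^16 m³/s²
a = (rₚ + rₐ)/2 = 3.1989 × 10^8 m
Vis-viva: v² = GM (2/r − 1/a)
vₚ² = 4.18 × 10^16 × (5.86854 × 10^-8 − 3.12607 × 10^-9) = 2.32238 × 10^9 m²/s²
vₚ = 48191.1 m/s ≈ 48.19 km/s
vₐ² = 4.18 × 10^16 × (3.30196 × 10^-9 − 3.12607 × 10^-9) = 7.35221 × 10^6 m²/s²
vₐ = 2711.5 m/s ≈ 2.711 km/s

Final answer: vₚ = 48.19 km/s, vₐ = 2.711 km/s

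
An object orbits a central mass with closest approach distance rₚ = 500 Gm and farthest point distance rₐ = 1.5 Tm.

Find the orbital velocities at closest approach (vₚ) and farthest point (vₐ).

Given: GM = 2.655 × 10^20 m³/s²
rₚ = 500 Gm = 5 × 10^11 m
rₐ = 1.5 Tm = 1.5 × 10^12 m
GM = 2.655 × 10^20 m³/s²
a = (rₚ + rₐ)/2 = 1 × 10^12 m
Vis-viva: v² = GM (2/r − 1/a)
vₚ² = 2.655 × 10^20 × (4 × 10^-12 − 1 × 10^-12) = 7.965 × 10^8 m²/s²
vₚ = 28222.3 m/s ≈ 28.22 km/s
vₐ² = 2.655 × 10^20 × (1.33333 × 10^-12 − 1 × 10^-12) = 8.85 × 10^7 m²/s²
vₐ = 9407.44 m/s ≈ 9.407 km/s

Final answer: vₚ = 28.22 km/s, vₐ = 9.407 km/s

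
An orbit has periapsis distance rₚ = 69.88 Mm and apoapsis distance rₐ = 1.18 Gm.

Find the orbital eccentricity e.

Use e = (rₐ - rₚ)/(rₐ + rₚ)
rₚ = 69.88 Mm = 6.988 × 10^7 m
rₐ = 1.18 Gm = 1.18 × 10^9 m
rₐ − rₚ = 1.11012 × 10^9 m
rₐ + rₚ = 1.24988 × 10^9 m
e = (rₐ − rₚ)/(rₐ + rₚ) = 0.888181

Final answer: e = 0.8882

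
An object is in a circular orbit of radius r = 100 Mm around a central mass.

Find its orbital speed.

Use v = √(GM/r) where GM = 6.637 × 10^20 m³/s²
r = 100 Mm = 1 × 10^8 m
GM = 6.637 × 10^20 m³/s²
GM/r = (6.637 × 10^20) / (1 × 10^8) = 6.637 × 10^12 m²/s²
v = √(GM/r) = 2.57624 × 10^6 m/s ≈ 2576 km/s

Final answer: 2576 km/s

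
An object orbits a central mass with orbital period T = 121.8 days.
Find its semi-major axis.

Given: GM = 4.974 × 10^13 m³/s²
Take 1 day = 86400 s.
T = 121.8 days = 1.05235 × 10^7 s
GM = 4.974 × 10^13 m³/s²
Kepler's third law: a³ = GM T² / (4π²)
T² = 1.10744 × 10^14 s²
a³ = (4.974 × 10^13) × (1.10744 × 10^14) / (4π²) = 1.3953 × 10^26 m³
a = (a³)^(1/3) = 5.18668 × 10^8 m ≈ 518.7 Mm

Final answer: 518.7 Mm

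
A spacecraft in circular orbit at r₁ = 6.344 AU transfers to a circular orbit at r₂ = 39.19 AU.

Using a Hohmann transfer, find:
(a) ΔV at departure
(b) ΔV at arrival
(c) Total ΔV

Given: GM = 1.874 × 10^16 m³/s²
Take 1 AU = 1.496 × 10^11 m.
r₁ = 6.344 AU = 9.49062 × 10^11 m
r₂ = 39.19 AU = 5.86282 × 10^12 m
GM = 1.874 × 10^16 m³/s²
Transfer ellipse: a_t = (r₁ + r₂)/2 = 3.40594 × 10^12 m
Circular speed at r₁: v₁ = √(GM/r₁) = 140.52 m/s
Transfer speed at r₁ (periapsis): v₁ₜ = √(GM(2/r₁ − 1/a_t)) = 184.362 m/s
(a) ΔV₁ = v₁ₜ − v₁ = 43.8425 m/s ≈ 43.84 m/s
Circular speed at r₂: v₂ = √(GM/r₂) = 56.5368 m/s
Transfer speed at r₂ (apoapsis): v₂ₜ = √(GM(2/r₂ − 1/a_t)) = 29.8442 m/s
(b) ΔV₂ = v₂ − v₂ₜ = 26.6926 m/s ≈ 26.69 m/s
(c) ΔV_total = ΔV₁ + ΔV₂ = 70.5352 m/s ≈ 70.54 m/s

Final answer:
(a) ΔV₁ = 43.84 m/s
(b) ΔV₂ = 26.69 m/s
(c) ΔV_total = 70.54 m/s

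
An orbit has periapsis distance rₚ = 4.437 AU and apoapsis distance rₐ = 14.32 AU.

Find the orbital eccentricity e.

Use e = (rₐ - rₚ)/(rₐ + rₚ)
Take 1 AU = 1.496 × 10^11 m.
rₚ = 4.437 AU = 6.63775 × 10^11 m
rₐ = 14.32 AU = 2.14227 × 10^12 m
rₐ − rₚ = 1.4785 × 10^12 m
rₐ + rₚ = 2.80605 × 10^12 m
e = (rₐ − rₚ)/(rₐ + rₚ) = 0.526897

Final answer: e = 0.5269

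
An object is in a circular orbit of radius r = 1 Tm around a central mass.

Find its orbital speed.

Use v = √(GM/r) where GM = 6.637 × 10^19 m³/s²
r = 1 Tm = 1 × 10^12 m
GM = 6.637 × 10^19 m³/s²
GM/r = (6.637 × 10^19) / (1 × 10^12) = 6.637 × 10^7 m²/s²
v = √(GM/r) = 8146.78 m/s ≈ 8.147 km/s

Final answer: 8.147 km/s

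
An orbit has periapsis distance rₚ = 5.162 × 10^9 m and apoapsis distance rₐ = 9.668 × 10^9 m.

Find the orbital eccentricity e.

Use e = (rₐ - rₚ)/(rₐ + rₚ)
rₚ = 5.162 × 10^9 m
rₐ = 9.668 × 10^9 m
rₐ − rₚ = 4.506 × 10^9 m
rₐ + rₚ = 1.483 × 10^10 m
e = (rₐ − rₚ)/(rₐ + rₚ) = 0.303844

Final answer: e = 0.3038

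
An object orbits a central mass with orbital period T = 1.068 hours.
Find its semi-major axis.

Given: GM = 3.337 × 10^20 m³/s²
T = 1.068 hours = 3844.8 s
GM = 3.337 × 10^20 m³/s²
Kepler's third law: a³ = GM T² / (4π²)
T² = 1.47825 × 10^7 s²
a³ = (3.337 × 10^20) × (1.47825 × 10^7) / (4π²) = 1.24952 × 10^26 m³
a = (a³)^(1/3) = 4.99936 × 10^8 m ≈ 499.9 Mm

Final answer: 499.9 Mm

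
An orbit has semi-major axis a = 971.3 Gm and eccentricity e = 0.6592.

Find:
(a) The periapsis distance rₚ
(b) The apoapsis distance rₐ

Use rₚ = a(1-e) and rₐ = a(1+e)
a = 971.3 Gm = 9.713 × 10^11 m
e = 0.6592:  1 − e = 0.3408,  1 + e = 1.6592
(a) rₚ = a(1 − e) = 9.713 × 10^11 m × 0.3408 = 3.31019 × 10^11 m ≈ 331 Gm
(b) rₐ = a(1 + e) = 9.713 × 10^11 m × 1.6592 = 1.61158 × 10^12 m ≈ 1.612 Tm

Final answer:
(a) rₚ = 331 Gm
(b) rₐ = 1.612 Tm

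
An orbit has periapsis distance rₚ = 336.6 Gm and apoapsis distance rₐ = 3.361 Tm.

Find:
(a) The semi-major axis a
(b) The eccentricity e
rₚ = 336.6 Gm = 3.366 × 10^11 m
rₐ = 3.361 Tm = 3.361 × 10^12 m
(a) a = (rₚ + rₐ)/2 = 1.8488 × 10^12 m ≈ 1.849 Tm
(b) e = (rₐ − rₚ)/(rₐ + rₚ) = (3.0244 × 10^12) / (3.6976 × 10^12) = 0.817936

Final answer:
(a) a = 1.849 Tm
(b) e = 0.8179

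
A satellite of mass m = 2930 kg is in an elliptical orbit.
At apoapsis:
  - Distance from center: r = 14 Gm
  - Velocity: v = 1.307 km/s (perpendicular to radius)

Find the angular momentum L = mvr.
r = 14 Gm = 1.4 × 10^10 m
v = 1.307 km/s = 1307 m/s
vr = 1307 × 1.4 × 10^10 = 1.8298 × 10^13 m²/s
L = m × vr = 2930 × 1.8298 × 10^13 = 5.36131 × 10^16 kg·m²/s ≈ 5.361 × 10^16 kg·m²/s

Final answer: L = 5.361 × 10^16 kg·m²/s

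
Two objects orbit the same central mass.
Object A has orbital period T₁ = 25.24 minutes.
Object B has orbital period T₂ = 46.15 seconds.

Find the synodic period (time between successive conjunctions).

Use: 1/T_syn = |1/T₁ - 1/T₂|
T₁ = 25.24 minutes = 1514.4 s
T₂ = 46.15 seconds
1/T₁ = 0.000660328 s⁻¹
1/T₂ = 0.0216685 s⁻¹
|1/T₁ − 1/T₂| = 0.0210081 s⁻¹
T_syn = 1 / |1/T₁ − 1/T₂| = 47.6006 s ≈ 47.6 seconds

Final answer: T_syn = 47.6 seconds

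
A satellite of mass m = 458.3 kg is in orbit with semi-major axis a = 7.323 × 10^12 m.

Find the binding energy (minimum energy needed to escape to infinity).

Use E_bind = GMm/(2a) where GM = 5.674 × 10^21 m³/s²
a = 7.323 × 10^12 m
GM = 5.674 × 10^21 m³/s²
m = 458.3 kg
GMm = 5.674 × 10^21 × 458.3 = 2.60039 × 10^24 m³·kg/s²
2a = 1.4646 × 10^13 m
E_bind = GMm/(2a) = 1.7755 × 10^11 J ≈ 177.5 GJ

Final answer: 177.5 GJ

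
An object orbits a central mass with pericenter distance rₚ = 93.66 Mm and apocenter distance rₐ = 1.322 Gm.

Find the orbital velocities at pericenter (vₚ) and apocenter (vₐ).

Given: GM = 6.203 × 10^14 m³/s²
rₚ = 93.66 Mm = 9.366 × 10^7 m
rₐ = 1.322 Gm = 1.322 × 10^9 m
GM = 6.203 × 10^14 m³/s²
a = (rₚ + rₐ)/2 = 7.0783 × 10^8 m
Vis-viva: v² = GM (2/r − 1/a)
vₚ² = 6.203 × 10^14 × (2.13538 × 10^-8 − 1.41277 × 10^-9) = 1.23694 × 10^7 m²/s²
vₚ = 3517.02 m/s ≈ 3.517 km/s
vₐ² = 6.203 × 10^14 × (1.51286 × 10^-9 − 1.41277 × 10^-9) = 62086.3 m²/s²
vₐ = 249.171 m/s ≈ 249.2 m/s

Final answer: vₚ = 3.517 km/s, vₐ = 249.2 m/s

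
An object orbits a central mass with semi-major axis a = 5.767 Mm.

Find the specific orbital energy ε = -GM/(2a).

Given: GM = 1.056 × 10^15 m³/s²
a = 5.767 Mm = 5.767 × 10^6 m
GM = 1.056 × 10^15 m³/s²
2a = 1.1534 × 10^7 m
ε = −GM/(2a) = -9.15554 × 10^7 J/kg ≈ -91.56 MJ/kg

Final answer: -91.56 MJ/kg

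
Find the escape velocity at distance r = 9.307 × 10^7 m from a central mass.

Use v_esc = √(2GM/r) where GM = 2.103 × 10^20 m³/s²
r = 9.307 × 10^7 m
GM = 2.103 × 10^20 m³/s²
2GM/r = 2 × (2.103 × 10^20) / (9.307 × 10^7) = 4.51918 × 10^12 m²/s²
v_esc = √(2GM/r) = 2.12584 × 10^6 m/s ≈ 2126 km/s

Final answer: 2126 km/s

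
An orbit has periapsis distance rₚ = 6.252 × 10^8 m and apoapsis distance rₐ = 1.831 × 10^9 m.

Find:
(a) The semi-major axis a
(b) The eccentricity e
rₚ = 6.252 × 10^8 m
rₐ = 1.831 × 10^9 m
(a) a = (rₚ + rₐ)/2 = 1.2281 × 10^9 m ≈ 1.228 × 10^9 m
(b) e = (rₐ − rₚ)/(rₐ + rₚ) = (1.2058 × 10^9) / (2.4562 × 10^9) = 0.490921

Final answer:
(a) a = 1.228 × 10^9 m
(b) e = 0.4909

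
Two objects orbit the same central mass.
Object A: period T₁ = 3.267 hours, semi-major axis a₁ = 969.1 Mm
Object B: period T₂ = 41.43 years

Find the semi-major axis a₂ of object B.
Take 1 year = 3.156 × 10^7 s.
T₁ = 3.267 hours = 11761.2 s
T₂ = 41.43 years = 1.30753 × 10^9 s
a₁ = 969.1 Mm = 9.691 × 10^8 m
Kepler's third law: (T₂/T₁)² = (a₂/a₁)³  ⇒  a₂ = a₁ (T₂/T₁)^(2/3)
T₂/T₁ = 111173
(T₂/T₁)^(2/3) = 2312.07
a₂ = 9.691 × 10^8 m × 2312.07 = 2.24062 × 10^12 m ≈ 2.241 Tm

Final answer: a₂ = 2.241 Tm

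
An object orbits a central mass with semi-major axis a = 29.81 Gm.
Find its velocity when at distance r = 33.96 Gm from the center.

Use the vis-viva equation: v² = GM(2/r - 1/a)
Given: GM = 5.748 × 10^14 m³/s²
a = 29.81 Gm = 2.981 × 10^10 m
r = 33.96 Gm = 3.396 × 10^10 m
GM = 5.748 × 10^14 m³/s²
2/r − 1/a = 5.88928 × 10^-11 − 3.35458 × 10^-11 = 2.5347 × 10^-11 m⁻¹
v² = GM (2/r − 1/a) = 14569.5 m²/s²
v = 120.704 m/s ≈ 120.7 m/s

Final answer: 120.7 m/s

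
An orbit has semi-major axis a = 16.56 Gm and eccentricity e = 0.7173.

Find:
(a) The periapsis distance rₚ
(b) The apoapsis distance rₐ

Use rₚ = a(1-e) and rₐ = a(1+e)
a = 16.56 Gm = 1.656 × 10^10 m
e = 0.7173:  1 − e = 0.2827,  1 + e = 1.7173
(a) rₚ = a(1 − e) = 1.656 × 10^10 m × 0.2827 = 4.68151 × 10^9 m ≈ 4.682 Gm
(b) rₐ = a(1 + e) = 1.656 × 10^10 m × 1.7173 = 2.84385 × 10^10 m ≈ 28.44 Gm

Final answer:
(a) rₚ = 4.682 Gm
(b) rₐ = 28.44 Gm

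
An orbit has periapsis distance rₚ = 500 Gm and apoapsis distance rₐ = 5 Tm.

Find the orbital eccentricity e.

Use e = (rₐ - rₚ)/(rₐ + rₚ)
rₚ = 500 Gm = 5 × 10^11 m
rₐ = 5 Tm = 5 × 10^12 m
rₐ − rₚ = 4.5 × 10^12 m
rₐ + rₚ = 5.5 × 10^12 m
e = (rₐ − rₚ)/(rₐ + rₚ) = 0.818182

Final answer: e = 0.8182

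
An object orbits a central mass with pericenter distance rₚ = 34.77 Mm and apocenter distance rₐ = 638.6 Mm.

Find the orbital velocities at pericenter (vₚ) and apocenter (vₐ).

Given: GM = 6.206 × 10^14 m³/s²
rₚ = 34.77 Mm = 3.477 × 10^7 m
rₐ = 638.6 Mm = 6.386 × 10^8 m
GM = 6.206 × 10^14 m³/s²
a = (rₚ + rₐ)/2 = 3.36685 × 10^8 m
Vis-viva: v² = GM (2/r − 1/a)
vₚ² = 6.206 × 10^14 × (5.75209 × 10^-8 − 2.97014 × 10^-9) = 3.38542 × 10^7 m²/s²
vₚ = 5818.43 m/s ≈ 5.818 km/s
vₐ² = 6.206 × 10^14 × (3.13185 × 10^-9 − 2.97014 × 10^-9) = 100361 m²/s²
vₐ = 316.798 m/s ≈ 316.8 m/s

Final answer: vₚ = 5.818 km/s, vₐ = 316.8 m/s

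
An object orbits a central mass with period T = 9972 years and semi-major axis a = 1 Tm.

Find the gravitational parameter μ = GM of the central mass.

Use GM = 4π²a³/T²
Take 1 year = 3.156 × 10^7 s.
T = 9972 years = 3.14716 × 10^11 s
a = 1 Tm = 1 × 10^12 m
a³ = 1 × 10^36 m³
T² = 9.90464 × 10^22 s²
GM = 4π² × (1 × 10^36) / (9.90464 × 10^22) = 3.98585 × 10^14 m³/s²
GM ≈ 3.986 × 10^14 m³/s²

Final answer: GM = 3.986 × 10^14 m³/s²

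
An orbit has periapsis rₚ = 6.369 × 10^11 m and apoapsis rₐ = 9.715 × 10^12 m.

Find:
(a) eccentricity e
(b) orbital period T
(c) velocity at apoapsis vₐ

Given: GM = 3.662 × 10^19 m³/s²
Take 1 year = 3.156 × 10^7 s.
rₚ = 6.369 × 10^11 m
rₐ = 9.715 × 10^12 m
GM = 3.662 × 10^19 m³/s²
a = (rₚ + rₐ)/2 = 5.17595 × 10^12 m
e = (rₐ − rₚ)/(rₐ + rₚ) = (9.0781 × 10^12) / (1.03519 × 10^13) = 0.87695
(a) e = 0.87695 ≈ 0.877
(b) a³ = 1.38666 × 10^38 m³;  T = 2π √(a³/GM) = 2π × 1.94592 × 10^9 s = 1.22266 × 10^10 s ≈ 387.4 years
(c) vₐ² = GM (2/rₐ − 1/a) = 3.662 × 10^19 × (2.05867 × 10^-13 − 1.93201 × 10^-13) = 463828 m²/s²;  vₐ = 681.049 m/s ≈ 681 m/s

Final answer:
(a) eccentricity e = 0.877
(b) orbital period T = 387.4 years
(c) velocity at apoapsis vₐ = 681 m/s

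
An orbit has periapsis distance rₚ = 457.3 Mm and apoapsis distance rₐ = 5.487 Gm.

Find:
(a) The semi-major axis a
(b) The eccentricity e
rₚ = 457.3 Mm = 4.573 × 10^8 m
rₐ = 5.487 Gm = 5.487 × 10^9 m
(a) a = (rₚ + rₐ)/2 = 2.97215 × 10^9 m ≈ 2.972 Gm
(b) e = (rₐ − rₚ)/(rₐ + rₚ) = (5.0297 × 10^9) / (5.9443 × 10^9) = 0.846138

Final answer:
(a) a = 2.972 Gm
(b) e = 0.8461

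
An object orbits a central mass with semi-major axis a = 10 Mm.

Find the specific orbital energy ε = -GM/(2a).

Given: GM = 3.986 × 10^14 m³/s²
a = 10 Mm = 1 × 10^7 m
GM = 3.986 × 10^14 m³/s²
2a = 2 × 10^7 m
ε = −GM/(2a) = -1.993 × 10^7 J/kg ≈ -19.93 MJ/kg

Final answer: -19.93 MJ/kg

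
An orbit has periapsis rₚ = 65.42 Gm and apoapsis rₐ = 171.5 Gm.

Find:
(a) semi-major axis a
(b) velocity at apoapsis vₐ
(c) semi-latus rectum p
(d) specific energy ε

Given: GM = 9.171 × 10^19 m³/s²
rₚ = 65.42 Gm = 6.542 × 10^10 m
rₐ = 171.5 Gm = 1.715 × 10^11 m
GM = 9.171 × 10^19 m³/s²
a = (rₚ + rₐ)/2 = 1.1846 × 10^11 m
e = (rₐ − rₚ)/(rₐ + rₚ) = (1.0608 × 10^11) / (2.3692 × 10^11) = 0.447746
(a) a = 1.1846 × 10^11 m ≈ 118.5 Gm
(b) vₐ² = GM (2/rₐ − 1/a) = 9.171 × 10^19 × (1.16618 × 10^-11 − 8.44167 × 10^-12) = 2.95319 × 10^8 m²/s²;  vₐ = 17184.8 m/s ≈ 17.18 km/s
(c) 1 − e² = 0.799523;  p = a(1 − e²) = 1.1846 × 10^11 × 0.799523 = 9.47115 × 10^10 m ≈ 94.71 Gm
(d) 2a = 2.3692 × 10^11 m;  ε = −GM/(2a) = -3.87093 × 10^8 J/kg ≈ -387.1 MJ/kg

Final answer:
(a) semi-major axis a = 118.5 Gm
(b) velocity at apoapsis vₐ = 17.18 km/s
(c) semi-latus rectum p = 94.71 Gm
(d) specific energy ε = -387.1 MJ/kg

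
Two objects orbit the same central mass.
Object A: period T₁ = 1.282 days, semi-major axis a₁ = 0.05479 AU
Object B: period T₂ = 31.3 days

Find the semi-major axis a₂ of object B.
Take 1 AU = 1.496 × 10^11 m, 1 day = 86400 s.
T₁ = 1.282 days = 110765 s
T₂ = 31.3 days = 2.70432 × 10^6 s
a₁ = 0.05479 AU = 8.19658 × 10^9 m
Kepler's third law: (T₂/T₁)² = (a₂/a₁)³  ⇒  a₂ = a₁ (T₂/T₁)^(2/3)
T₂/T₁ = 24.415
(T₂/T₁)^(2/3) = 8.41597
a₂ = 8.19658 × 10^9 m × 8.41597 = 6.89822 × 10^10 m ≈ 0.4611 AU

Final answer: a₂ = 0.4611 AU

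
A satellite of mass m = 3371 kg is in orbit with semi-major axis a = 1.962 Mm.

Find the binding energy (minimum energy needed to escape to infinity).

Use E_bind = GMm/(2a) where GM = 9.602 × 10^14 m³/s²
a = 1.962 Mm = 1.962 × 10^6 m
GM = 9.602 × 10^14 m³/s²
m = 3371 kg
GMm = 9.602 × 10^14 × 3371 = 3.23683 × 10^18 m³·kg/s²
2a = 3.924 × 10^6 m
E_bind = GMm/(2a) = 8.24881 × 10^11 J ≈ 824.9 GJ

Final answer: 824.9 GJ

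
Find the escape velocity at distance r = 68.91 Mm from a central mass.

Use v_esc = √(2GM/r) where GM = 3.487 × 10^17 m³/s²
r = 68.91 Mm = 6.891 × 10^7 m
GM = 3.487 × 10^17 m³/s²
2GM/r = 2 × (3.487 × 10^17) / (6.891 × 10^7) = 1.01204 × 10^10 m²/s²
v_esc = √(2GM/r) = 100600 m/s ≈ 100.6 km/s

Final answer: 100.6 km/s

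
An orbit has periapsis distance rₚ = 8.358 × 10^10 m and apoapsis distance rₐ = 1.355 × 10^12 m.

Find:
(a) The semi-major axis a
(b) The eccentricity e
rₚ = 8.358 × 10^10 m
rₐ = 1.355 × 10^12 m
(a) a = (rₚ + rₐ)/2 = 7.1929 × 10^11 m ≈ 7.193 × 10^11 m
(b) e = (rₐ − rₚ)/(rₐ + rₚ) = (1.27142 × 10^12) / (1.43858 × 10^12) = 0.883802

Final answer:
(a) a = 7.193 × 10^11 m
(b) e = 0.8838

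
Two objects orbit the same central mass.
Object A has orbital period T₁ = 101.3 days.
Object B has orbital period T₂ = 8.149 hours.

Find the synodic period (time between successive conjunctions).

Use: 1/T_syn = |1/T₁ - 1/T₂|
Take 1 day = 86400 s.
T₁ = 101.3 days = 8.75232 × 10^6 s
T₂ = 8.149 hours = 29336.4 s
1/T₁ = 1.14255 × 10^-7 s⁻¹
1/T₂ = 3.40873 × 10^-5 s⁻¹
|1/T₁ − 1/T₂| = 3.39731 × 10^-5 s⁻¹
T_syn = 1 / |1/T₁ − 1/T₂| = 29435.1 s ≈ 8.176 hours

Final answer: T_syn = 8.176 hours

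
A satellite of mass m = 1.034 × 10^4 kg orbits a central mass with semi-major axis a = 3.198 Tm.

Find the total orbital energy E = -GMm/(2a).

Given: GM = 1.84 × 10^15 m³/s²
a = 3.198 Tm = 3.198 × 10^12 m
GM = 1.84 × 10^15 m³/s²
2a = 6.396 × 10^12 m
GMm = 1.84 × 10^15 × 10340 = 1.90256 × 10^19 m³·kg/s²
E = −GMm/(2a) = -2.97461 × 10^6 J ≈ -2.975 MJ

Final answer: -2.975 MJ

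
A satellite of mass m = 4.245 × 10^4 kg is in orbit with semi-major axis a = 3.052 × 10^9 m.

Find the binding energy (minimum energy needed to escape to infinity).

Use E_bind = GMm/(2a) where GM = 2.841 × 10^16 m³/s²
a = 3.052 × 10^9 m
GM = 2.841 × 10^16 m³/s²
m = 4.245 × 10^4 kg
GMm = 2.841 × 10^16 × 42450 = 1.206 × 10^21 m³·kg/s²
2a = 6.104 × 10^9 m
E_bind = GMm/(2a) = 1.97576 × 10^11 J ≈ 197.6 GJ

Final answer: 197.6 GJ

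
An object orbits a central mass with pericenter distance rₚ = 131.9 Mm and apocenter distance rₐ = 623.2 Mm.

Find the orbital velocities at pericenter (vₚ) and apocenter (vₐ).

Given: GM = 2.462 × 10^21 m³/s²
rₚ = 131.9 Mm = 1.319 × 10^8 m
rₐ = 623.2 Mm = 6.232 × 10^8 m
GM = 2.462 × 10^21 m³/s²
a = (rₚ + rₐ)/2 = 3.7755 × 10^8 m
Vis-viva: v² = GM (2/r − 1/a)
vₚ² = 2.462 × 10^21 × (1.5163 × 10^-8 − 2.64866 × 10^-9) = 3.08103 × 10^13 m²/s²
vₚ = 5.5507 × 10^6 m/s ≈ 5551 km/s
vₐ² = 2.462 × 10^21 × (3.20924 × 10^-9 − 2.64866 × 10^-9) = 1.38016 × 10^12 m²/s²
vₐ = 1.1748 × 10^6 m/s ≈ 1175 km/s

Final answer: vₚ = 5551 km/s, vₐ = 1175 km/s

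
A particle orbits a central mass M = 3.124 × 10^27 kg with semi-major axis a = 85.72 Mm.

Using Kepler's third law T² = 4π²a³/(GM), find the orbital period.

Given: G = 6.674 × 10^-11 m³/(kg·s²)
M = 3.124 × 10^27 kg
GM = G × M = 6.674 × 10^-11 × 3.124 × 10^27 = 2.08496 × 10^17 m³/s²
a = 85.72 Mm = 8.572 × 10^7 m
a³ = 6.29864 × 10^23 m³
T = 2π √(a³/GM) = 2π √((6.29864 × 10^23) / (2.08496 × 10^17)) = 2π × 1738.1 s
T = 10920.8 s ≈ 3.034 hours

Final answer: 3.034 hours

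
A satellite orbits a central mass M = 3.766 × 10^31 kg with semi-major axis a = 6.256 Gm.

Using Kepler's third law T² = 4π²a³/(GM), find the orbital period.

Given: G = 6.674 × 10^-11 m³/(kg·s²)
M = 3.766 × 10^31 kg
GM = G × M = 6.674 × 10^-11 × 3.766 × 10^31 = 2.51343 × 10^21 m³/s²
a = 6.256 Gm = 6.256 × 10^9 m
a³ = 2.44844 × 10^29 m³
T = 2π √(a³/GM) = 2π √((2.44844 × 10^29) / (2.51343 × 10^21)) = 2π × 9869.88 s
T = 62014.3 s ≈ 17.23 hours

Final answer: 17.23 hours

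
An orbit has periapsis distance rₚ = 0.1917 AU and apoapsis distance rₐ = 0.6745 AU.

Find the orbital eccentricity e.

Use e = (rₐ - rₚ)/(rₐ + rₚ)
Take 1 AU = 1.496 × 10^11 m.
rₚ = 0.1917 AU = 2.86783 × 10^10 m
rₐ = 0.6745 AU = 1.00905 × 10^11 m
rₐ − rₚ = 7.22269 × 10^10 m
rₐ + rₚ = 1.29584 × 10^11 m
e = (rₐ − rₚ)/(rₐ + rₚ) = 0.557377

Final answer: e = 0.5574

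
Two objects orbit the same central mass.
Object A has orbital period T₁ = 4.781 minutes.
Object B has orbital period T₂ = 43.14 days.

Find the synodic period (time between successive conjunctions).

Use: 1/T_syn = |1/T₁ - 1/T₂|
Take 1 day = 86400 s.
T₁ = 4.781 minutes = 286.86 s
T₂ = 43.14 days = 3.7273 × 10^6 s
1/T₁ = 0.00348602 s⁻¹
1/T₂ = 2.68291 × 10^-7 s⁻¹
|1/T₁ − 1/T₂| = 0.00348575 s⁻¹
T_syn = 1 / |1/T₁ − 1/T₂| = 286.882 s ≈ 4.781 minutes

Final answer: T_syn = 4.781 minutes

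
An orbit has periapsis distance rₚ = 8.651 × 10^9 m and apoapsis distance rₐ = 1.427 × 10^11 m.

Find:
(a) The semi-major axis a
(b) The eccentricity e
rₚ = 8.651 × 10^9 m
rₐ = 1.427 × 10^11 m
(a) a = (rₚ + rₐ)/2 = 7.56755 × 10^10 m ≈ 7.568 × 10^10 m
(b) e = (rₐ − rₚ)/(rₐ + rₚ) = (1.34049 × 10^11) / (1.51351 × 10^11) = 0.885683

Final answer:
(a) a = 7.568 × 10^10 m
(b) e = 0.8857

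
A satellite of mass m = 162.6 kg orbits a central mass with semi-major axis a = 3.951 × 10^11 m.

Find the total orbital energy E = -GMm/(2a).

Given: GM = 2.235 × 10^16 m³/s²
a = 3.951 × 10^11 m
GM = 2.235 × 10^16 m³/s²
2a = 7.902 × 10^11 m
GMm = 2.235 × 10^16 × 162.6 = 3.63411 × 10^18 m³·kg/s²
E = −GMm/(2a) = -4.59897 × 10^6 J ≈ -4.599 MJ

Final answer: -4.599 MJ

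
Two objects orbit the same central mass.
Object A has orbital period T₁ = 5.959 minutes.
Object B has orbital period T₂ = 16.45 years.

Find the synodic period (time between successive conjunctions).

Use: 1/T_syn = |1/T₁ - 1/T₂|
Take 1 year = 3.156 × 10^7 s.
T₁ = 5.959 minutes = 357.54 s
T₂ = 16.45 years = 5.19162 × 10^8 s
1/T₁ = 0.00279689 s⁻¹
1/T₂ = 1.92618 × 10^-9 s⁻¹
|1/T₁ − 1/T₂| = 0.00279689 s⁻¹
T_syn = 1 / |1/T₁ − 1/T₂| = 357.54 s ≈ 5.959 minutes

Final answer: T_syn = 5.959 minutes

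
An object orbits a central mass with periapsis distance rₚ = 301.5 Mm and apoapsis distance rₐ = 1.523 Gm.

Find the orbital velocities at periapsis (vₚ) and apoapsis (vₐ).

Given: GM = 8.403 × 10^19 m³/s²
rₚ = 301.5 Mm = 3.015 × 10^8 m
rₐ = 1.523 Gm = 1.523 × 10^9 m
GM = 8.403 × 10^19 m³/s²
a = (rₚ + rₐ)/2 = 9.1225 × 10^8 m
Vis-viva: v² = GM (2/r − 1/a)
vₚ² = 8.403 × 10^19 × (6.6335 × 10^-9 − 1.09619 × 10^-9) = 4.653 × 10^11 m²/s²
vₚ = 682129 m/s ≈ 682.1 km/s
vₐ² = 8.403 × 10^19 × (1.3132 × 10^-9 − 1.09619 × 10^-9) = 1.82351 × 10^10 m²/s²
vₐ = 135037 m/s ≈ 135 km/s

Final answer: vₚ = 682.1 km/s, vₐ = 135 km/s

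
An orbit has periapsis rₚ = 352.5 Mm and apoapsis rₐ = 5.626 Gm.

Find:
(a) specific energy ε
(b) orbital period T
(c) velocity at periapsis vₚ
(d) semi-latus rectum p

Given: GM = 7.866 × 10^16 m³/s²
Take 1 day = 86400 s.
rₚ = 352.5 Mm = 3.525 × 10^8 m
rₐ = 5.626 Gm = 5.626 × 10^9 m
GM = 7.866 × 10^16 m³/s²
a = (rₚ + rₐ)/2 = 2.98925 × 10^9 m
e = (rₐ − rₚ)/(rₐ + rₚ) = (5.2735 × 10^9) / (5.9785 × 10^9) = 0.882077
(a) 2a = 5.9785 × 10^9 m;  ε = −GM/(2a) = -1.31571 × 10^7 J/kg ≈ -13.16 MJ/kg
(b) a³ = 2.67108 × 10^28 m³;  T = 2π √(a³/GM) = 2π × 582729 s = 3.66139 × 10^6 s ≈ 42.38 days
(c) vₚ² = GM (2/rₚ − 1/a) = 7.866 × 10^16 × (5.67376 × 10^-9 − 3.34532 × 10^-10) = 4.19984 × 10^8 m²/s²;  vₚ = 20493.5 m/s ≈ 20.49 km/s
(d) 1 − e² = 0.221939;  p = a(1 − e²) = 2.98925 × 10^9 × 0.221939 = 6.63432 × 10^8 m ≈ 663.4 Mm

Final answer:
(a) specific energy ε = -13.16 MJ/kg
(b) orbital period T = 42.38 days
(c) velocity at periapsis vₚ = 20.49 km/s
(d) semi-latus rectum p = 663.4 Mm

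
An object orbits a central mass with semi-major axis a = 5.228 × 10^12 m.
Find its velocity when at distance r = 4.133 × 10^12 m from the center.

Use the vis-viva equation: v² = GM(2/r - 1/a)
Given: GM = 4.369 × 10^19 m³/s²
a = 5.228 × 10^12 m
r = 4.133 × 10^12 m
GM = 4.369 × 10^19 m³/s²
2/r − 1/a = 4.8391 × 10^-13 − 1.91278 × 10^-13 = 2.92632 × 10^-13 m⁻¹
v² = GM (2/r − 1/a) = 1.27851 × 10^7 m²/s²
v = 3575.63 m/s ≈ 3.576 km/s

Final answer: 3.576 km/s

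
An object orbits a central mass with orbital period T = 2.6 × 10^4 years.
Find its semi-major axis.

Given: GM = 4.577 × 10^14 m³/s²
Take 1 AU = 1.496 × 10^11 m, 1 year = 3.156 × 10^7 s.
T = 2.6 × 10^4 years = 8.2056 × 10^11 s
GM = 4.577 × 10^14 m³/s²
Kepler's third law: a³ = GM T² / (4π²)
T² = 6.73319 × 10^23 s²
a³ = (4.577 × 10^14) × (6.73319 × 10^23) / (4π²) = 7.80624 × 10^36 m³
a = (a³)^(1/3) = 1.98372 × 10^12 m ≈ 13.26 AU

Final answer: 13.26 AU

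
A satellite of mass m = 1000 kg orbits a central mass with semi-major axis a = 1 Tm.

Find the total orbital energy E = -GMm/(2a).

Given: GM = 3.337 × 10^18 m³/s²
a = 1 Tm = 1 × 10^12 m
GM = 3.337 × 10^18 m³/s²
2a = 2 × 10^12 m
GMm = 3.337 × 10^18 × 1000 = 3.337 × 10^21 m³·kg/s²
E = −GMm/(2a) = -1.6685 × 10^9 J ≈ -1.669 GJ

Final answer: -1.669 GJ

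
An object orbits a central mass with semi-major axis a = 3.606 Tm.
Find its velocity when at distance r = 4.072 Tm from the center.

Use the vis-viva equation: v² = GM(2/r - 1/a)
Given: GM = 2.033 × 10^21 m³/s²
a = 3.606 Tm = 3.606 × 10^12 m
r = 4.072 Tm = 4.072 × 10^12 m
GM = 2.033 × 10^21 m³/s²
2/r − 1/a = 4.91159 × 10^-13 − 2.77316 × 10^-13 = 2.13844 × 10^-13 m⁻¹
v² = GM (2/r − 1/a) = 4.34744 × 10^8 m²/s²
v = 20850.5 m/s ≈ 20.85 km/s

Final answer: 20.85 km/s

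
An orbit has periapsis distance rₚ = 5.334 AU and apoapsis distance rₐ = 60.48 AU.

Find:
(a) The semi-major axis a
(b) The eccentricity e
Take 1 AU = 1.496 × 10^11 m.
rₚ = 5.334 AU = 7.97966 × 10^11 m
rₐ = 60.48 AU = 9.04781 × 10^12 m
(a) a = (rₚ + rₐ)/2 = 4.92289 × 10^12 m ≈ 32.91 AU
(b) e = (rₐ − rₚ)/(rₐ + rₚ) = (8.24984 × 10^12) / (9.84577 × 10^12) = 0.837907

Final answer:
(a) a = 32.91 AU
(b) e = 0.8379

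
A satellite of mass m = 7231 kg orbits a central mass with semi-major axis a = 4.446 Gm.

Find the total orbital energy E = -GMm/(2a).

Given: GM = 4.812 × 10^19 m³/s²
a = 4.446 Gm = 4.446 × 10^9 m
GM = 4.812 × 10^19 m³/s²
2a = 8.892 × 10^9 m
GMm = 4.812 × 10^19 × 7231 = 3.47956 × 10^23 m³·kg/s²
E = −GMm/(2a) = -3.91313 × 10^13 J ≈ -39.13 TJ

Final answer: -39.13 TJ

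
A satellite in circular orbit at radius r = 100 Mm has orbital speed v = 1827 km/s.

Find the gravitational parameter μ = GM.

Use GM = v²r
r = 100 Mm = 1 × 10^8 m
v = 1827 km/s = 1.827 × 10^6 m/s
v² = 3.33793 × 10^12 m²/s²
GM = v²r = 3.33793 × 10^12 × 1 × 10^8 = 3.33793 × 10^20 m³/s²
GM ≈ 3.338 × 10^20 m³/s²

Final answer: GM = 3.338 × 10^20 m³/s²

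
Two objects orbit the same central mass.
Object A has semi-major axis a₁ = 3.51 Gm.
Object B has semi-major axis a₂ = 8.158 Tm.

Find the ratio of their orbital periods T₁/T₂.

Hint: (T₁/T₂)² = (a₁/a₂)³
a₁ = 3.51 Gm = 3.51 × 10^9 m
a₂ = 8.158 Tm = 8.158 × 10^12 m
a₁/a₂ = 0.000430253
T₁/T₂ = (a₁/a₂)^(3/2) = (0.000430253)^1.5 = 8.92453 × 10^-6

Final answer: T₁/T₂ = 8.925 × 10^-6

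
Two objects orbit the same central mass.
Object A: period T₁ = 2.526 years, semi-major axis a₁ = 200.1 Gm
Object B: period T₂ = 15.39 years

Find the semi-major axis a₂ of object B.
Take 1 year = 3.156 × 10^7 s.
T₁ = 2.526 years = 7.97206 × 10^7 s
T₂ = 15.39 years = 4.85708 × 10^8 s
a₁ = 200.1 Gm = 2.001 × 10^11 m
Kepler's third law: (T₂/T₁)² = (a₂/a₁)³  ⇒  a₂ = a₁ (T₂/T₁)^(2/3)
T₂/T₁ = 6.09264
(T₂/T₁)^(2/3) = 3.33583
a₂ = 2.001 × 10^11 m × 3.33583 = 6.67499 × 10^11 m ≈ 667.5 Gm

Final answer: a₂ = 667.5 Gm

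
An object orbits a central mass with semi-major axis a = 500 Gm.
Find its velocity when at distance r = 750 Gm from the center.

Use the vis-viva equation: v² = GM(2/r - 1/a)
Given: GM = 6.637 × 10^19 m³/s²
a = 500 Gm = 5 × 10^11 m
r = 750 Gm = 7.5 × 10^11 m
GM = 6.637 × 10^19 m³/s²
2/r − 1/a = 2.66667 × 10^-12 − 2 × 10^-12 = 6.66667 × 10^-13 m⁻¹
v² = GM (2/r − 1/a) = 4.42467 × 10^7 m²/s²
v = 6651.82 m/s ≈ 6.652 km/s

Final answer: 6.652 km/s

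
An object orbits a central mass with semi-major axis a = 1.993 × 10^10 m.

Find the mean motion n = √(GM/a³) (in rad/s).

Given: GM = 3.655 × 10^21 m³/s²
a = 1.993 × 10^10 m
GM = 3.655 × 10^21 m³/s²
a³ = 7.91629 × 10^30 m³
GM/a³ = (3.655 × 10^21) / (7.91629 × 10^30) = 4.61706 × 10^-10 s⁻²
n = √(GM/a³) = 2.14873 × 10^-5 rad/s ≈ 2.149 × 10^-5 rad/s

Final answer: n = 2.149 × 10^-5 rad/s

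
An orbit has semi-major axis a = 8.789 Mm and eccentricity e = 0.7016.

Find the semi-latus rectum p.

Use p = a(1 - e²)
a = 8.789 Mm = 8.789 × 10^6 m
e = 0.7016,  e² = 0.492243,  1 − e² = 0.507757
p = a(1 − e²) = 8.789 × 10^6 m × 0.507757 = 4.46268 × 10^6 m ≈ 4.463 Mm

Final answer: p = 4.463 Mm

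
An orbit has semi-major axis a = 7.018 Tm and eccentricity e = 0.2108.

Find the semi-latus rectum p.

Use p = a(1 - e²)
a = 7.018 Tm = 7.018 × 10^12 m
e = 0.2108,  e² = 0.0444366,  1 − e² = 0.955563
p = a(1 − e²) = 7.018 × 10^12 m × 0.955563 = 6.70614 × 10^12 m ≈ 6.706 Tm

Final answer: p = 6.706 Tm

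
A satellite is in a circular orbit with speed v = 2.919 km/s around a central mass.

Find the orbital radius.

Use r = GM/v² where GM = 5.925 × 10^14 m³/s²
v = 2.919 km/s = 2919 m/s
GM = 5.925 × 10^14 m³/s²
v² = 8.52056 × 10^6 m²/s²
r = GM/v² = (5.925 × 10^14) / (8.52056 × 10^6) = 6.95377 × 10^7 m ≈ 69.54 Mm

Final answer: 69.54 Mm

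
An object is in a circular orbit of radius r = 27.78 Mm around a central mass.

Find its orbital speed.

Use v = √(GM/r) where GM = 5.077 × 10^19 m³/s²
r = 27.78 Mm = 2.778 × 10^7 m
GM = 5.077 × 10^19 m³/s²
GM/r = (5.077 × 10^19) / (2.778 × 10^7) = 1.82757 × 10^12 m²/s²
v = √(GM/r) = 1.35188 × 10^6 m/s ≈ 1352 km/s

Final answer: 1352 km/s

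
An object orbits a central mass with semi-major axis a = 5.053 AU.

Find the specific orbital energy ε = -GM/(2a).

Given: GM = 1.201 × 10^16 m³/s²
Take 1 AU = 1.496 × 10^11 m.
a = 5.053 AU = 7.55929 × 10^11 m
GM = 1.201 × 10^16 m³/s²
2a = 1.51186 × 10^12 m
ε = −GM/(2a) = -7943.87 J/kg ≈ -7.944 kJ/kg

Final answer: -7.944 kJ/kg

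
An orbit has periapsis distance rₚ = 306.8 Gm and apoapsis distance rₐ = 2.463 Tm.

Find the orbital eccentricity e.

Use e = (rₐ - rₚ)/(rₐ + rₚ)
rₚ = 306.8 Gm = 3.068 × 10^11 m
rₐ = 2.463 Tm = 2.463 × 10^12 m
rₐ − rₚ = 2.1562 × 10^12 m
rₐ + rₚ = 2.7698 × 10^12 m
e = (rₐ − rₚ)/(rₐ + rₚ) = 0.778468

Final answer: e = 0.7785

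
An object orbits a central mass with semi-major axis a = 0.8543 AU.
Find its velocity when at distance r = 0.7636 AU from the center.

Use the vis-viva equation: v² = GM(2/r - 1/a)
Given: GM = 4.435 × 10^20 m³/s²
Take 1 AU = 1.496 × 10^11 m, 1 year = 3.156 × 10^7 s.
a = 0.8543 AU = 1.27803 × 10^11 m
r = 0.7636 AU = 1.14235 × 10^11 m
GM = 4.435 × 10^20 m³/s²
2/r − 1/a = 1.75078 × 10^-11 − 7.82453 × 10^-12 = 9.68331 × 10^-12 m⁻¹
v² = GM (2/r − 1/a) = 4.29455 × 10^9 m²/s²
v = 65532.8 m/s ≈ 13.82 AU/year

Final answer: 13.82 AU/year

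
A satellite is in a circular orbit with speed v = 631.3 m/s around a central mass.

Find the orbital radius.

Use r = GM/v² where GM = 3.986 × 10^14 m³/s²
v = 631.3 m/s
GM = 3.986 × 10^14 m³/s²
v² = 398540 m²/s²
r = GM/v² = (3.986 × 10^14) / 398540 = 1.00015 × 10^9 m ≈ 1 Gm

Final answer: 1 Gm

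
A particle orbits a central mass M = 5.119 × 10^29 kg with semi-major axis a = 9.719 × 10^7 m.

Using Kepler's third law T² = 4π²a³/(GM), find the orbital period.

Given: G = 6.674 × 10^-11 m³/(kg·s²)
M = 5.119 × 10^29 kg
GM = G × M = 6.674 × 10^-11 × 5.119 × 10^29 = 3.41642 × 10^19 m³/s²
a = 9.719 × 10^7 m
a³ = 9.18047 × 10^23 m³
T = 2π √(a³/GM) = 2π √((9.18047 × 10^23) / (3.41642 × 10^19)) = 2π × 163.926 s
T = 1029.97 s ≈ 17.17 minutes

Final answer: 17.17 minutes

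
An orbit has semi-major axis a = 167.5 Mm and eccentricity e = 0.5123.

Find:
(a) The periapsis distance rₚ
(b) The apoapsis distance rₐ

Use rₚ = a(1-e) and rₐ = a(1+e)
a = 167.5 Mm = 1.675 × 10^8 m
e = 0.5123:  1 − e = 0.4877,  1 + e = 1.5123
(a) rₚ = a(1 − e) = 1.675 × 10^8 m × 0.4877 = 8.16898 × 10^7 m ≈ 81.69 Mm
(b) rₐ = a(1 + e) = 1.675 × 10^8 m × 1.5123 = 2.5331 × 10^8 m ≈ 253.3 Mm

Final answer:
(a) rₚ = 81.69 Mm
(b) rₐ = 253.3 Mm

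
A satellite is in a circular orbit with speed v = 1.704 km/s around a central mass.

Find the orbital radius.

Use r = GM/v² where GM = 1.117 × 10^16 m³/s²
v = 1.704 km/s = 1704 m/s
GM = 1.117 × 10^16 m³/s²
v² = 2.90362 × 10^6 m²/s²
r = GM/v² = (1.117 × 10^16) / (2.90362 × 10^6) = 3.84693 × 10^9 m ≈ 3.847 Gm

Final answer: 3.847 Gm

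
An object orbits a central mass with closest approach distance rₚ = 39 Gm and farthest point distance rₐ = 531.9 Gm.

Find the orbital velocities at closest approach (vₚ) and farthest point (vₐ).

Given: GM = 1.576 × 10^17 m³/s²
rₚ = 39 Gm = 3.9 × 10^10 m
rₐ = 531.9 Gm = 5.319 × 10^11 m
GM = 1.576 × 10^17 m³/s²
a = (rₚ + rₐ)/2 = 2.8545 × 10^11 m
Vis-viva: v² = GM (2/r − 1/a)
vₚ² = 1.576 × 10^17 × (5.12821 × 10^-11 − 3.50324 × 10^-12) = 7.52994 × 10^6 m²/s²
vₚ = 2744.07 m/s ≈ 2.744 km/s
vₐ² = 1.576 × 10^17 × (3.76011 × 10^-12 − 3.50324 × 10^-12) = 40481.9 m²/s²
vₐ = 201.201 m/s ≈ 201.2 m/s

Final answer: vₚ = 2.744 km/s, vₐ = 201.2 m/s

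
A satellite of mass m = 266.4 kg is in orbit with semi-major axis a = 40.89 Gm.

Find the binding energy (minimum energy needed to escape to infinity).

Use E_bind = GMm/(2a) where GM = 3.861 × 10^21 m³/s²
a = 40.89 Gm = 4.089 × 10^10 m
GM = 3.861 × 10^21 m³/s²
m = 266.4 kg
GMm = 3.861 × 10^21 × 266.4 = 1.02857 × 10^24 m³·kg/s²
2a = 8.178 × 10^10 m
E_bind = GMm/(2a) = 1.25773 × 10^13 J ≈ 12.58 TJ

Final answer: 12.58 TJ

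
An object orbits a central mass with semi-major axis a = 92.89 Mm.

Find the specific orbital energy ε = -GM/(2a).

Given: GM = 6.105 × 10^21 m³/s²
a = 92.89 Mm = 9.289 × 10^7 m
GM = 6.105 × 10^21 m³/s²
2a = 1.8578 × 10^8 m
ε = −GM/(2a) = -3.28614 × 10^13 J/kg ≈ -3.286 × 10^4 GJ/kg

Final answer: -3.286 × 10^4 GJ/kg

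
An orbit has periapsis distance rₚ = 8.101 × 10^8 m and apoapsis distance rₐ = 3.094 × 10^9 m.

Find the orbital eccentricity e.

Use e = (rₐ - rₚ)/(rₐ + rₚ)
rₚ = 8.101 × 10^8 m
rₐ = 3.094 × 10^9 m
rₐ − rₚ = 2.2839 × 10^9 m
rₐ + rₚ = 3.9041 × 10^9 m
e = (rₐ − rₚ)/(rₐ + rₚ) = 0.585

Final answer: e = 0.585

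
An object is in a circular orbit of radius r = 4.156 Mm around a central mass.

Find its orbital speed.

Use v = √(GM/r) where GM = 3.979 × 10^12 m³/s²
r = 4.156 Mm = 4.156 × 10^6 m
GM = 3.979 × 10^12 m³/s²
GM/r = (3.979 × 10^12) / (4.156 × 10^6) = 957411 m²/s²
v = √(GM/r) = 978.474 m/s ≈ 978.5 m/s

Final answer: 978.5 m/s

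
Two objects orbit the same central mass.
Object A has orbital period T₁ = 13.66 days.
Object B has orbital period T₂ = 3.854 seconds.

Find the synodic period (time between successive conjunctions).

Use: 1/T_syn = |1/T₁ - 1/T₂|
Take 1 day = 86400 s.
T₁ = 13.66 days = 1.18022 × 10^6 s
T₂ = 3.854 seconds
1/T₁ = 8.47297 × 10^-7 s⁻¹
1/T₂ = 0.259471 s⁻¹
|1/T₁ − 1/T₂| = 0.25947 s⁻¹
T_syn = 1 / |1/T₁ − 1/T₂| = 3.85401 s ≈ 3.854 seconds

Final answer: T_syn = 3.854 seconds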